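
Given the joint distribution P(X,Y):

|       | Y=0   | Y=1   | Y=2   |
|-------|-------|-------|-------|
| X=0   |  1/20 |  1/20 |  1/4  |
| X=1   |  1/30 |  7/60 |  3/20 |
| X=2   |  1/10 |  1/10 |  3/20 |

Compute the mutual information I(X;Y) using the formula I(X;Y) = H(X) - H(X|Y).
0.0700 bits

I(X;Y) = H(X) - H(X|Y)

Marginal of X (row sums):
  P(X=0) = 1/20 + 1/20 + 1/4 = 7/20
  P(X=1) = 1/30 + 7/60 + 3/20 = 3/10
  P(X=2) = 1/10 + 1/10 + 3/20 = 7/20
H(X) = -[(7/20)·log₂(7/20) + (3/10)·log₂(3/10) + (7/20)·log₂(7/20)]
  = 0.530101 + 0.521090 + 0.530101 = 1.58129 bits

Marginal of Y (column sums):
  P(Y=0) = 1/20 + 1/30 + 1/10 = 11/60
  P(Y=1) = 1/20 + 7/60 + 1/10 = 4/15
  P(Y=2) = 1/4 + 3/20 + 3/20 = 11/20
H(X|Y) = Σ_y P(y)·H(X|Y=y):
  Y=0: P(Y=0) = 11/60, P(X|Y=0) = (3/11, 2/11, 6/11) → H(X|Y=0) = 1.435371
  Y=1: P(Y=1) = 4/15, P(X|Y=1) = (3/16, 7/16, 3/8) → H(X|Y=1) = 1.505241
  Y=2: P(Y=2) = 11/20, P(X|Y=2) = (5/11, 3/11, 3/11) → H(X|Y=2) = 1.539485
H(X|Y) = (11/60)·1.435371 + (4/15)·1.505241 + (11/20)·1.539485 = 1.51127 bits

I(X;Y) = H(X) - H(X|Y) = 1.58129 - 1.51127 = 0.0700 bits

Cross-check via I(X;Y) = H(X) + H(Y) - H(X,Y): computing H(Y) from the column sums and H(X,Y) from the 9 cells in the same way gives H(Y) = 1.43158 bits and H(X,Y) = 2.94284 bits, so
I(X;Y) = 1.58129 + 1.43158 - 2.94284 = 0.0700 bits ✓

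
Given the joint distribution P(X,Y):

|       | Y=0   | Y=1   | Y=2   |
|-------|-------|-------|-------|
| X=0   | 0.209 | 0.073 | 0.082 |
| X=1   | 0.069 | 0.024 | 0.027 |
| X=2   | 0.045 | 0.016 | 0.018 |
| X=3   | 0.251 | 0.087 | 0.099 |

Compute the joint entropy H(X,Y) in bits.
3.1180 bits

H(X,Y) = -Σ_{x,y} P(x,y) log₂ P(x,y). Per-cell terms -P(x,y)·log₂P(x,y):
  X=0: 0.4720, 0.2756, 0.2959
  X=1: 0.2662, 0.1291, 0.1407
  X=2: 0.2013, 0.0955, 0.1043
  X=3: 0.5006, 0.3065, 0.3303
Sum of the 12 terms: H(X,Y) = 3.1180 bits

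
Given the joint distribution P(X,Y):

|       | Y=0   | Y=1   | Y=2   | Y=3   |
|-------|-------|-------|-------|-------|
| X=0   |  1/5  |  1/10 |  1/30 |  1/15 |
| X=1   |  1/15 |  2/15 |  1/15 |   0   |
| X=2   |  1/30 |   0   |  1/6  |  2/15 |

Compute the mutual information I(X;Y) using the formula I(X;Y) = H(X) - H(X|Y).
0.4384 bits

I(X;Y) = H(X) - H(X|Y)

Marginal of X (row sums):
  P(X=0) = 1/5 + 1/10 + 1/30 + 1/15 = 2/5
  P(X=1) = 1/15 + 2/15 + 1/15 + 0 = 4/15
  P(X=2) = 1/30 + 0 + 1/6 + 2/15 = 1/3
H(X) = -[(2/5)·log₂(2/5) + (4/15)·log₂(4/15) + (1/3)·log₂(1/3)]
  = 0.5288 + 0.5085 + 0.5283 = 1.5656 bits

Marginal of Y (column sums):
  P(Y=0) = 1/5 + 1/15 + 1/30 = 3/10
  P(Y=1) = 1/10 + 2/15 + 0 = 7/30
  P(Y=2) = 1/30 + 1/15 + 1/6 = 4/15
  P(Y=3) = 1/15 + 0 + 2/15 = 1/5
H(X|Y) = Σ_y P(y)·H(X|Y=y):
  Y=0: P(Y=0) = 3/10, P(X|Y=0) = (2/3, 2/9, 1/9) → H(X|Y=0) = 1.2244
  Y=1: P(Y=1) = 7/30, P(X|Y=1) = (3/7, 4/7, 0) → H(X|Y=1) = 0.9852
  Y=2: P(Y=2) = 4/15, P(X|Y=2) = (1/8, 1/4, 5/8) → H(X|Y=2) = 1.2988
  Y=3: P(Y=3) = 1/5, P(X|Y=3) = (1/3, 0, 2/3) → H(X|Y=3) = 0.9183
H(X|Y) = (3/10)·1.2244 + (7/30)·0.9852 + (4/15)·1.2988 + (1/5)·0.9183 = 1.1272 bits

I(X;Y) = H(X) - H(X|Y) = 1.5656 - 1.1272 = 0.4384 bits

Cross-check via I(X;Y) = H(X) + H(Y) - H(X,Y): computing H(Y) from the column sums and H(X,Y) from the 12 cells in the same way gives H(Y) = 1.9839 bits and H(X,Y) = 3.1111 bits, so
I(X;Y) = 1.5656 + 1.9839 - 3.1111 = 0.4384 bits ✓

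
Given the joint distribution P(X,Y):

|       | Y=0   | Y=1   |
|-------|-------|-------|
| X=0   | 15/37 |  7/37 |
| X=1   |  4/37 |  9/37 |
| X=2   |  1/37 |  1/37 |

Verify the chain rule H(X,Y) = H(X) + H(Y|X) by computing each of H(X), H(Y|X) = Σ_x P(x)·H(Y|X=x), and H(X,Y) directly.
H(X) = 1.2037 bits, H(Y|X) = 0.9035 bits, H(X,Y) = 2.1072 bits

Marginal of X (row sums):
  P(X=0) = 15/37 + 7/37 = 22/37
  P(X=1) = 4/37 + 9/37 = 13/37
  P(X=2) = 1/37 + 1/37 = 2/37
H(X) = -[(22/37)·log₂(22/37) + (13/37)·log₂(13/37) + (2/37)·log₂(2/37)]
  = 0.44596 + 0.53019 + 0.22754 = 1.2037 bits

H(Y|X) = Σ_x P(x)·H(Y|X=x):
  X=0: P(X=0) = 22/37, P(Y|X=0) = (15/22, 7/22) → H(Y|X=0) = 0.90239
  X=1: P(X=1) = 13/37, P(Y|X=1) = (4/13, 9/13) → H(Y|X=1) = 0.89049
  X=2: P(X=2) = 2/37, P(Y|X=2) = (1/2, 1/2) → H(Y|X=2) = 1.00000
H(Y|X) = (22/37)·0.90239 + (13/37)·0.89049 + (2/37)·1.00000 = 0.9035 bits

H(X,Y) = -Σ_{x,y} P(x,y) log₂ P(x,y). Per-cell terms -P(x,y)·log₂P(x,y):
  X=0: 0.52807, 0.45445
  X=1: 0.34697, 0.49610
  X=2: 0.14080, 0.14080
Sum of the 6 terms: H(X,Y) = 2.1072 bits

Chain rule check:
  H(X) + H(Y|X) = 1.2037 + 0.9035 = 2.1072 bits
  H(X,Y) = 2.1072 bits
✓ Chain rule verified.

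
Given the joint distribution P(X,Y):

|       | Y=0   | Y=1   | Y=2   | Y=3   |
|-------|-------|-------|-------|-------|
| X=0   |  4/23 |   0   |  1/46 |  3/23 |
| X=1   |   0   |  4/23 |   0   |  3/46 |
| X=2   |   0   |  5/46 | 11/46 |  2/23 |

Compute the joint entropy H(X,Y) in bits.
2.7860 bits

H(X,Y) = -Σ_{x,y} P(x,y) log₂ P(x,y). Per-cell terms -P(x,y)·log₂P(x,y):
  X=0: 0.43888, 0.00000, 0.12008, 0.38330
  X=1: 0.00000, 0.43888, 0.00000, 0.25687
  X=2: 0.00000, 0.34800, 0.49360, 0.30640
  (cells with P = 0 contribute 0)
Sum of the 12 terms: H(X,Y) = 2.7860 bits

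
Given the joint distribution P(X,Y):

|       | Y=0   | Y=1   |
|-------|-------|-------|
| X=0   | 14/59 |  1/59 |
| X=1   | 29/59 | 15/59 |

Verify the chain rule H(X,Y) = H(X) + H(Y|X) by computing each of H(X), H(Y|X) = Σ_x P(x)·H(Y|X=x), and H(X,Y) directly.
H(X) = 0.8179 bits, H(Y|X) = 0.7802 bits, H(X,Y) = 1.5981 bits

Marginal of X (row sums):
  P(X=0) = 14/59 + 1/59 = 15/59
  P(X=1) = 29/59 + 15/59 = 44/59
H(X) = -[(15/59)·log₂(15/59) + (44/59)·log₂(44/59)]
  = 0.50231 + 0.31562 = 0.8179 bits

H(Y|X) = Σ_x P(x)·H(Y|X=x):
  X=0: P(X=0) = 15/59, P(Y|X=0) = (14/15, 1/15) → H(Y|X=0) = 0.35336
  X=1: P(X=1) = 44/59, P(Y|X=1) = (29/44, 15/44) → H(Y|X=1) = 0.92569
H(Y|X) = (15/59)·0.35336 + (44/59)·0.92569 = 0.7802 bits

H(X,Y) = -Σ_{x,y} P(x,y) log₂ P(x,y). Per-cell terms -P(x,y)·log₂P(x,y):
  X=0: 0.49244, 0.09971
  X=1: 0.50365, 0.50231
Sum of the 4 terms: H(X,Y) = 1.5981 bits

Chain rule check:
  H(X) + H(Y|X) = 0.8179 + 0.7802 = 1.5981 bits
  H(X,Y) = 1.5981 bits
✓ Chain rule verified.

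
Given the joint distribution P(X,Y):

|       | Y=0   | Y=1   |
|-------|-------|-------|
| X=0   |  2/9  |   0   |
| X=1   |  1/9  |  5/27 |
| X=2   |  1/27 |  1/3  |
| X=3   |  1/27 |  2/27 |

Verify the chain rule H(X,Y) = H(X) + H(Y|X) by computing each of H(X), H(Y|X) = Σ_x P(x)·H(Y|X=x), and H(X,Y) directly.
H(X) = 1.8851 bits, H(Y|X) = 0.5585 bits, H(X,Y) = 2.4436 bits

Marginal of X (row sums):
  P(X=0) = 2/9 + 0 = 2/9
  P(X=1) = 1/9 + 5/27 = 8/27
  P(X=2) = 1/27 + 1/3 = 10/27
  P(X=3) = 1/27 + 2/27 = 1/9
H(X) = -[(2/9)·log₂(2/9) + (8/27)·log₂(8/27) + (10/27)·log₂(10/27) + (1/9)·log₂(1/9)]
  = 0.482206 + 0.519967 + 0.530726 + 0.352214 = 1.8851 bits

H(Y|X) = Σ_x P(x)·H(Y|X=x):
  X=0: P(X=0) = 2/9, P(Y|X=0) = (1, 0) → H(Y|X=0) = 0.000000
  X=1: P(X=1) = 8/27, P(Y|X=1) = (3/8, 5/8) → H(Y|X=1) = 0.954434
  X=2: P(X=2) = 10/27, P(Y|X=2) = (1/10, 9/10) → H(Y|X=2) = 0.468996
  X=3: P(X=3) = 1/9, P(Y|X=3) = (1/3, 2/3) → H(Y|X=3) = 0.918296
H(Y|X) = (2/9)·0.000000 + (8/27)·0.954434 + (10/27)·0.468996 + (1/9)·0.918296 = 0.5585 bits

H(X,Y) = -Σ_{x,y} P(x,y) log₂ P(x,y). Per-cell terms -P(x,y)·log₂P(x,y):
  X=0: 0.482206, 0.000000
  X=1: 0.352214, 0.450548
  X=2: 0.176107, 0.528321
  X=3: 0.176107, 0.278140
  (cells with P = 0 contribute 0)
Sum of the 8 terms: H(X,Y) = 2.4436 bits

Chain rule check:
  H(X) + H(Y|X) = 1.8851 + 0.5585 = 2.4436 bits
  H(X,Y) = 2.4436 bits
✓ Chain rule verified.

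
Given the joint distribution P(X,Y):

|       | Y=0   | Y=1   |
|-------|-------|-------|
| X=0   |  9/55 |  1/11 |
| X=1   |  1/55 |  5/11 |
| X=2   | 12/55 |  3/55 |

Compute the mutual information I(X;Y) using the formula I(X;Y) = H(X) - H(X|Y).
0.4235 bits

I(X;Y) = H(X) - H(X|Y)

Marginal of X (row sums):
  P(X=0) = 9/55 + 1/11 = 14/55
  P(X=1) = 1/55 + 5/11 = 26/55
  P(X=2) = 12/55 + 3/55 = 3/11
H(X) = -[(14/55)·log₂(14/55) + (26/55)·log₂(26/55) + (3/11)·log₂(3/11)]
  = 0.50247 + 0.51098 + 0.51122 = 1.52467 bits

Marginal of Y (column sums):
  P(Y=0) = 9/55 + 1/55 + 12/55 = 2/5
  P(Y=1) = 1/11 + 5/11 + 3/55 = 3/5
H(X|Y) = Σ_y P(y)·H(X|Y=y):
  Y=0: P(Y=0) = 2/5, P(X|Y=0) = (9/22, 1/22, 6/11) → H(X|Y=0) = 1.20721
  Y=1: P(Y=1) = 3/5, P(X|Y=1) = (5/33, 25/33, 1/11) → H(X|Y=1) = 1.03043
H(X|Y) = (2/5)·1.20721 + (3/5)·1.03043 = 1.10114 bits

I(X;Y) = H(X) - H(X|Y) = 1.52467 - 1.10114 = 0.4235 bits

Cross-check via I(X;Y) = H(X) + H(Y) - H(X,Y): computing H(Y) from the column sums and H(X,Y) from the 6 cells in the same way gives H(Y) = 0.97095 bits and H(X,Y) = 2.07209 bits, so
I(X;Y) = 1.52467 + 0.97095 - 2.07209 = 0.4235 bits ✓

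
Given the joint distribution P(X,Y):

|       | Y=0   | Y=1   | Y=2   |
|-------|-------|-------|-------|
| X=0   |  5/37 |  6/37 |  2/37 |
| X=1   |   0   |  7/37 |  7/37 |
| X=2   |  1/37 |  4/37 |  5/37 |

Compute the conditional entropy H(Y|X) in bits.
1.2593 bits

H(Y|X) = H(X,Y) - H(X)

H(X,Y) = -Σ_{x,y} P(x,y) log₂ P(x,y). Per-cell terms -P(x,y)·log₂P(x,y):
  X=0: 0.390206, 0.425593, 0.227538
  X=1: 0.000000, 0.454451, 0.454451
  X=2: 0.140796, 0.346968, 0.390206
  (cells with P = 0 contribute 0)
Sum of the 9 terms: H(X,Y) = 2.830209 bits

Marginal of X (row sums):
  P(X=0) = 5/37 + 6/37 + 2/37 = 13/37
  P(X=1) = 0 + 7/37 + 7/37 = 14/37
  P(X=2) = 1/37 + 4/37 + 5/37 = 10/37
H(X) = -[(13/37)·log₂(13/37) + (14/37)·log₂(14/37) + (10/37)·log₂(10/37)]
  = 0.530194 + 0.530524 + 0.510142 = 1.570860 bits

H(Y|X) = H(X,Y) - H(X) = 2.830209 - 1.570860 = 1.2593 bits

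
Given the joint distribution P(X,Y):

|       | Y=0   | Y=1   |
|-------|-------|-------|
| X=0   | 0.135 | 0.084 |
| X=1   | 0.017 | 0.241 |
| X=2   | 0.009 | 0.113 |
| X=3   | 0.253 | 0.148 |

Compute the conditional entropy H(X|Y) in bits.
1.6325 bits

H(X|Y) = H(X,Y) - H(Y)

H(X,Y) = -Σ_{x,y} P(x,y) log₂ P(x,y). Per-cell terms -P(x,y)·log₂P(x,y):
  X=0: 0.39001, 0.30017
  X=1: 0.09993, 0.49475
  X=2: 0.06116, 0.35545
  X=3: 0.50165, 0.40794
Sum of the 8 terms: H(X,Y) = 2.61106 bits

Marginal of Y (column sums):
  P(Y=0) = 0.135 + 0.017 + 0.009 + 0.253 = 0.414
  P(Y=1) = 0.084 + 0.241 + 0.113 + 0.148 = 0.586
H(Y) = -[0.414·log₂(0.414) + 0.586·log₂(0.586)]
  = 0.52673 + 0.45182 = 0.97855 bits

H(X|Y) = H(X,Y) - H(Y) = 2.61106 - 0.97855 = 1.6325 bits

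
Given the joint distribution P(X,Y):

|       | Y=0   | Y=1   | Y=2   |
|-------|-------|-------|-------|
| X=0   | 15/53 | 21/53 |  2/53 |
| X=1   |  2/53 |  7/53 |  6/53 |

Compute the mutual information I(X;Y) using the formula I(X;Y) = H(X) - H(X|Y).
0.1409 bits

I(X;Y) = H(X) - H(X|Y)

Marginal of X (row sums):
  P(X=0) = 15/53 + 21/53 + 2/53 = 38/53
  P(X=1) = 2/53 + 7/53 + 6/53 = 15/53
H(X) = -[(38/53)·log₂(38/53) + (15/53)·log₂(15/53)]
  = 0.344146 + 0.515386 = 0.85953 bits

Marginal of Y (column sums):
  P(Y=0) = 15/53 + 2/53 = 17/53
  P(Y=1) = 21/53 + 7/53 = 28/53
  P(Y=2) = 2/53 + 6/53 = 8/53
H(X|Y) = Σ_y P(y)·H(X|Y=y):
  Y=0: P(Y=0) = 17/53, P(X|Y=0) = (15/17, 2/17) → H(X|Y=0) = 0.522559
  Y=1: P(Y=1) = 28/53, P(X|Y=1) = (3/4, 1/4) → H(X|Y=1) = 0.811278
  Y=2: P(Y=2) = 8/53, P(X|Y=2) = (1/4, 3/4) → H(X|Y=2) = 0.811278
H(X|Y) = (17/53)·0.522559 + (28/53)·0.811278 + (8/53)·0.811278 = 0.71867 bits

I(X;Y) = H(X) - H(X|Y) = 0.85953 - 0.71867 = 0.1409 bits

Cross-check via I(X;Y) = H(X) + H(Y) - H(X,Y): computing H(Y) from the column sums and H(X,Y) from the 6 cells in the same way gives H(Y) = 1.42428 bits and H(X,Y) = 2.14295 bits, so
I(X;Y) = 0.85953 + 1.42428 - 2.14295 = 0.1409 bits ✓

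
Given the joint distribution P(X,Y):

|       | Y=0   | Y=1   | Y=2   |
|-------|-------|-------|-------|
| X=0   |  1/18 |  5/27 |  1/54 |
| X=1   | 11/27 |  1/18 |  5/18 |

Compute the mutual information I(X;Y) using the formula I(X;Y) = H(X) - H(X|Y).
0.2930 bits

I(X;Y) = H(X) - H(X|Y)

Marginal of X (row sums):
  P(X=0) = 1/18 + 5/27 + 1/54 = 7/27
  P(X=1) = 11/27 + 1/18 + 5/18 = 20/27
H(X) = -[(7/27)·log₂(7/27) + (20/27)·log₂(20/27)]
  = 0.50492 + 0.32071 = 0.82563 bits

Marginal of Y (column sums):
  P(Y=0) = 1/18 + 11/27 = 25/54
  P(Y=1) = 5/27 + 1/18 = 13/54
  P(Y=2) = 1/54 + 5/18 = 8/27
H(X|Y) = Σ_y P(y)·H(X|Y=y):
  Y=0: P(Y=0) = 25/54, P(X|Y=0) = (3/25, 22/25) → H(X|Y=0) = 0.52936
  Y=1: P(Y=1) = 13/54, P(X|Y=1) = (10/13, 3/13) → H(X|Y=1) = 0.77935
  Y=2: P(Y=2) = 8/27, P(X|Y=2) = (1/16, 15/16) → H(X|Y=2) = 0.33729
H(X|Y) = (25/54)·0.52936 + (13/54)·0.77935 + (8/27)·0.33729 = 0.53263 bits

I(X;Y) = H(X) - H(X|Y) = 0.82563 - 0.53263 = 0.2930 bits

Cross-check via I(X;Y) = H(X) + H(Y) - H(X,Y): computing H(Y) from the column sums and H(X,Y) from the 6 cells in the same way gives H(Y) = 1.52892 bits and H(X,Y) = 2.06156 bits, so
I(X;Y) = 0.82563 + 1.52892 - 2.06156 = 0.2930 bits ✓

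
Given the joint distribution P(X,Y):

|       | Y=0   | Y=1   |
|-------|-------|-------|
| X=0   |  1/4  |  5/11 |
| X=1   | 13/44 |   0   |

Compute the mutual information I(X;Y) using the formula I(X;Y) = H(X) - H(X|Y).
0.3329 bits

I(X;Y) = H(X) - H(X|Y)

Marginal of X (row sums):
  P(X=0) = 1/4 + 5/11 = 31/44
  P(X=1) = 13/44 + 0 = 13/44
H(X) = -[(31/44)·log₂(31/44) + (13/44)·log₂(13/44)]
  = 0.35596 + 0.51970 = 0.87566 bits

Marginal of Y (column sums):
  P(Y=0) = 1/4 + 13/44 = 6/11
  P(Y=1) = 5/11 + 0 = 5/11
H(X|Y) = Σ_y P(y)·H(X|Y=y):
  Y=0: P(Y=0) = 6/11, P(X|Y=0) = (11/24, 13/24) → H(X|Y=0) = 0.99498
  Y=1: P(Y=1) = 5/11, P(X|Y=1) = (1, 0) → H(X|Y=1) = 0.00000
H(X|Y) = (6/11)·0.99498 + (5/11)·0.00000 = 0.54272 bits

I(X;Y) = H(X) - H(X|Y) = 0.87566 - 0.54272 = 0.3329 bits

Cross-check via I(X;Y) = H(X) + H(Y) - H(X,Y): computing H(Y) from the column sums and H(X,Y) from the 4 cells in the same way gives H(Y) = 0.99403 bits and H(X,Y) = 1.53675 bits, so
I(X;Y) = 0.87566 + 0.99403 - 1.53675 = 0.3329 bits ✓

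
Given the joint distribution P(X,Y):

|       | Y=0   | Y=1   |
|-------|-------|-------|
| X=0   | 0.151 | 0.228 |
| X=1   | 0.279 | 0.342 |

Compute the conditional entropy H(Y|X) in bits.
0.9840 bits

H(Y|X) = H(X,Y) - H(X)

H(X,Y) = -Σ_{x,y} P(x,y) log₂ P(x,y). Per-cell terms -P(x,y)·log₂P(x,y):
  X=0: 0.411834, 0.486300
  X=1: 0.513824, 0.529393
Sum of the 4 terms: H(X,Y) = 1.94135 bits

Marginal of X (row sums):
  P(X=0) = 0.151 + 0.228 = 0.379
  P(X=1) = 0.279 + 0.342 = 0.621
H(X) = -[0.379·log₂(0.379) + 0.621·log₂(0.621)]
  = 0.530498 + 0.426835 = 0.95733 bits

H(Y|X) = H(X,Y) - H(X) = 1.94135 - 0.95733 = 0.9840 bits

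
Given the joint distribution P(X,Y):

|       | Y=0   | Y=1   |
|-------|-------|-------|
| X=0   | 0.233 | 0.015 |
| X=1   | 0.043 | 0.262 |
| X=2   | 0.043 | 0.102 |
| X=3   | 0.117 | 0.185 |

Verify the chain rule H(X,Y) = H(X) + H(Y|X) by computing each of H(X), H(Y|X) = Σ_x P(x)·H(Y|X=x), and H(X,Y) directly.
H(X) = 1.9470 bits, H(Y|X) = 0.6787 bits, H(X,Y) = 2.6257 bits

Marginal of X (row sums):
  P(X=0) = 0.233 + 0.015 = 0.248
  P(X=1) = 0.043 + 0.262 = 0.305
  P(X=2) = 0.043 + 0.102 = 0.145
  P(X=3) = 0.117 + 0.185 = 0.302
H(X) = -[0.248·log₂(0.248) + 0.305·log₂(0.305) + 0.145·log₂(0.145) + 0.302·log₂(0.302)]
  = 0.49887 + 0.52250 + 0.40395 + 0.52167 = 1.9470 bits

H(Y|X) = Σ_x P(x)·H(Y|X=x):
  X=0: P(X=0) = 0.248, P(Y|X=0) = (233/248, 15/248) → H(Y|X=0) = 0.32936
  X=1: P(X=1) = 0.305, P(Y|X=1) = (43/305, 262/305) → H(Y|X=1) = 0.58681
  X=2: P(X=2) = 0.145, P(Y|X=2) = (43/145, 102/145) → H(Y|X=2) = 0.87703
  X=3: P(X=3) = 0.302, P(Y|X=3) = (117/302, 185/302) → H(Y|X=3) = 0.96311
H(Y|X) = 0.248·0.32936 + 0.305·0.58681 + 0.145·0.87703 + 0.302·0.96311 = 0.6787 bits

H(X,Y) = -Σ_{x,y} P(x,y) log₂ P(x,y). Per-cell terms -P(x,y)·log₂P(x,y):
  X=0: 0.48967, 0.09088
  X=1: 0.19520, 0.50628
  X=2: 0.19520, 0.33592
  X=3: 0.36216, 0.45036
Sum of the 8 terms: H(X,Y) = 2.6257 bits

Chain rule check:
  H(X) + H(Y|X) = 1.9470 + 0.6787 = 2.6257 bits
  H(X,Y) = 2.6257 bits
✓ Chain rule verified.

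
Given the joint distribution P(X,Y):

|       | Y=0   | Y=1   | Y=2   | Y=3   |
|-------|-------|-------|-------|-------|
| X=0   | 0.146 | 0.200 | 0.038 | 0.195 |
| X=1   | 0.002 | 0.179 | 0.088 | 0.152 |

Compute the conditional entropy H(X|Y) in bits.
0.8479 bits

H(X|Y) = H(X,Y) - H(Y)

H(X,Y) = -Σ_{x,y} P(x,y) log₂ P(x,y). Per-cell terms -P(x,y)·log₂P(x,y):
  X=0: 0.405290, 0.464386, 0.179279, 0.459899
  X=1: 0.017932, 0.444272, 0.308559, 0.413114
Sum of the 8 terms: H(X,Y) = 2.69273 bits

Marginal of Y (column sums):
  P(Y=0) = 0.146 + 0.002 = 0.148
  P(Y=1) = 0.200 + 0.179 = 0.379
  P(Y=2) = 0.038 + 0.088 = 0.126
  P(Y=3) = 0.195 + 0.152 = 0.347
H(Y) = -[0.148·log₂(0.148) + 0.379·log₂(0.379) + 0.126·log₂(0.126) + 0.347·log₂(0.347)]
  = 0.407937 + 0.530498 + 0.376552 + 0.529866 = 1.84485 bits

H(X|Y) = H(X,Y) - H(Y) = 2.69273 - 1.84485 = 0.8479 bits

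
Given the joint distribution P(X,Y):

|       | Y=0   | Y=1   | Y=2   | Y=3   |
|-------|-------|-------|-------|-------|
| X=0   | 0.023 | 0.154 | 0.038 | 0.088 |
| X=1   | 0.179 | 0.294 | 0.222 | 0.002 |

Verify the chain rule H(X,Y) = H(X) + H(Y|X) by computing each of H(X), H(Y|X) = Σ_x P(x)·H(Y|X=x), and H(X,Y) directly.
H(X) = 0.8849 bits, H(Y|X) = 1.6072 bits, H(X,Y) = 2.4921 bits

Marginal of X (row sums):
  P(X=0) = 0.023 + 0.154 + 0.038 + 0.088 = 0.303
  P(X=1) = 0.179 + 0.294 + 0.222 + 0.002 = 0.697
H(X) = -[0.303·log₂(0.303) + 0.697·log₂(0.697)]
  = 0.52195 + 0.36298 = 0.8849 bits

H(Y|X) = Σ_x P(x)·H(Y|X=x):
  X=0: P(X=0) = 0.303, P(Y|X=0) = (23/303, 154/303, 38/303, 88/303) → H(Y|X=0) = 1.67229
  X=1: P(X=1) = 0.697, P(Y|X=1) = (179/697, 294/697, 222/697, 2/697) → H(Y|X=1) = 1.57892
H(Y|X) = 0.303·1.67229 + 0.697·1.57892 = 1.6072 bits

H(X,Y) = -Σ_{x,y} P(x,y) log₂ P(x,y). Per-cell terms -P(x,y)·log₂P(x,y):
  X=0: 0.12517, 0.41565, 0.17928, 0.30856
  X=1: 0.44427, 0.51924, 0.48204, 0.01793
Sum of the 8 terms: H(X,Y) = 2.4921 bits

Chain rule check:
  H(X) + H(Y|X) = 0.8849 + 1.6072 = 2.4921 bits
  H(X,Y) = 2.4921 bits
✓ Chain rule verified.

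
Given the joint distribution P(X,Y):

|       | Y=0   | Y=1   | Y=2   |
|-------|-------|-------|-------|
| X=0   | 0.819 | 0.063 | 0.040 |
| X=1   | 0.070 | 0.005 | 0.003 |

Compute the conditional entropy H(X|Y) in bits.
0.3950 bits

H(X|Y) = H(X,Y) - H(Y)

H(X,Y) = -Σ_{x,y} P(x,y) log₂ P(x,y). Per-cell terms -P(x,y)·log₂P(x,y):
  X=0: 0.23592, 0.25128, 0.18575
  X=1: 0.26856, 0.03822, 0.02514
Sum of the 6 terms: H(X,Y) = 1.00487 bits

Marginal of Y (column sums):
  P(Y=0) = 0.819 + 0.070 = 0.889
  P(Y=1) = 0.063 + 0.005 = 0.068
  P(Y=2) = 0.040 + 0.003 = 0.043
H(Y) = -[0.889·log₂(0.889) + 0.068·log₂(0.068) + 0.043·log₂(0.043)]
  = 0.15090 + 0.26373 + 0.19520 = 0.60983 bits

H(X|Y) = H(X,Y) - H(Y) = 1.00487 - 0.60983 = 0.3950 bits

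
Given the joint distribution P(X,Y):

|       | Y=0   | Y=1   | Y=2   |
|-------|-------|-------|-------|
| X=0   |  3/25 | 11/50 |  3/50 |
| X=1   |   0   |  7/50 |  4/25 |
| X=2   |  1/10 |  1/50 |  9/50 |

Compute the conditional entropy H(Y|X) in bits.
1.2307 bits

H(Y|X) = H(X,Y) - H(X)

H(X,Y) = -Σ_{x,y} P(x,y) log₂ P(x,y). Per-cell terms -P(x,y)·log₂P(x,y):
  X=0: 0.3671, 0.4806, 0.2435
  X=1: 0.0000, 0.3971, 0.4230
  X=2: 0.3322, 0.1129, 0.4453
  (cells with P = 0 contribute 0)
Sum of the 9 terms: H(X,Y) = 2.8017 bits

Marginal of X (row sums):
  P(X=0) = 3/25 + 11/50 + 3/50 = 2/5
  P(X=1) = 0 + 7/50 + 4/25 = 3/10
  P(X=2) = 1/10 + 1/50 + 9/50 = 3/10
H(X) = -[(2/5)·log₂(2/5) + (3/10)·log₂(3/10) + (3/10)·log₂(3/10)]
  = 0.5288 + 0.5211 + 0.5211 = 1.5710 bits

H(Y|X) = H(X,Y) - H(X) = 2.8017 - 1.5710 = 1.2307 bits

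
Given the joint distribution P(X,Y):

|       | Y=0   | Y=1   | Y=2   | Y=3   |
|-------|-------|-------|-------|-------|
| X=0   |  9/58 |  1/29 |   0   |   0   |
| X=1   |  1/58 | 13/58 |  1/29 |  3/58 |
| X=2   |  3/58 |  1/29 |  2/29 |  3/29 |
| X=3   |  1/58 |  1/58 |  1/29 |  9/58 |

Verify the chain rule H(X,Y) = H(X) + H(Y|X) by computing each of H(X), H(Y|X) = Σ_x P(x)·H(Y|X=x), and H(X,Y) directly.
H(X) = 1.9705 bits, H(Y|X) = 1.3671 bits, H(X,Y) = 3.3376 bits

Marginal of X (row sums):
  P(X=0) = 9/58 + 1/29 + 0 + 0 = 11/58
  P(X=1) = 1/58 + 13/58 + 1/29 + 3/58 = 19/58
  P(X=2) = 3/58 + 1/29 + 2/29 + 3/29 = 15/58
  P(X=3) = 1/58 + 1/58 + 1/29 + 9/58 = 13/58
H(X) = -[(11/58)·log₂(11/58) + (19/58)·log₂(19/58) + (15/58)·log₂(15/58) + (13/58)·log₂(13/58)]
  = 0.45490 + 0.52743 + 0.50459 + 0.48359 = 1.9705 bits

H(Y|X) = Σ_x P(x)·H(Y|X=x):
  X=0: P(X=0) = 11/58, P(Y|X=0) = (9/11, 2/11, 0, 0) → H(Y|X=0) = 0.68404
  X=1: P(X=1) = 19/58, P(Y|X=1) = (1/19, 13/19, 2/19, 3/19) → H(Y|X=1) = 1.36053
  X=2: P(X=2) = 15/58, P(Y|X=2) = (1/5, 2/15, 4/15, 2/5) → H(Y|X=2) = 1.88925
  X=3: P(X=3) = 13/58, P(Y|X=3) = (1/13, 1/13, 2/13, 9/13) → H(Y|X=3) = 1.35203
H(Y|X) = (11/58)·0.68404 + (19/58)·1.36053 + (15/58)·1.88925 + (13/58)·1.35203 = 1.3671 bits

H(X,Y) = -Σ_{x,y} P(x,y) log₂ P(x,y). Per-cell terms -P(x,y)·log₂P(x,y):
  X=0: 0.41711, 0.16752, 0.00000, 0.00000
  X=1: 0.10100, 0.48359, 0.16752, 0.22102
  X=2: 0.22102, 0.16752, 0.26607, 0.33859
  X=3: 0.10100, 0.10100, 0.16752, 0.41711
  (cells with P = 0 contribute 0)
Sum of the 16 terms: H(X,Y) = 3.3376 bits

Chain rule check:
  H(X) + H(Y|X) = 1.9705 + 1.3671 = 3.3376 bits
  H(X,Y) = 3.3376 bits
✓ Chain rule verified.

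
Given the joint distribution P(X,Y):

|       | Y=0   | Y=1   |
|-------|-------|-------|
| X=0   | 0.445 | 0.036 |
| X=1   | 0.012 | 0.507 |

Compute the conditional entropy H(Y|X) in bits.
0.2669 bits

H(Y|X) = H(X,Y) - H(X)

H(X,Y) = -Σ_{x,y} P(x,y) log₂ P(x,y). Per-cell terms -P(x,y)·log₂P(x,y):
  X=0: 0.5198, 0.1727
  X=1: 0.0766, 0.4968
Sum of the 4 terms: H(X,Y) = 1.2659 bits

Marginal of X (row sums):
  P(X=0) = 0.445 + 0.036 = 0.481
  P(X=1) = 0.012 + 0.507 = 0.519
H(X) = -[0.481·log₂(0.481) + 0.519·log₂(0.519)]
  = 0.5079 + 0.4911 = 0.9990 bits

H(Y|X) = H(X,Y) - H(X) = 1.2659 - 0.9990 = 0.2669 bits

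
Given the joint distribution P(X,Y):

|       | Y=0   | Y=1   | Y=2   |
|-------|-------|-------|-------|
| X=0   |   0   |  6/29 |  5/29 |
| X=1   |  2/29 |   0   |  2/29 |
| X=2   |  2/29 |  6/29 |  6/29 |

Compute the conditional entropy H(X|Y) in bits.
1.2064 bits

H(X|Y) = H(X,Y) - H(Y)

H(X,Y) = -Σ_{x,y} P(x,y) log₂ P(x,y). Per-cell terms -P(x,y)·log₂P(x,y):
  X=0: 0.00000, 0.47028, 0.43725
  X=1: 0.26607, 0.00000, 0.26607
  X=2: 0.26607, 0.47028, 0.47028
  (cells with P = 0 contribute 0)
Sum of the 9 terms: H(X,Y) = 2.6463 bits

Marginal of Y (column sums):
  P(Y=0) = 0 + 2/29 + 2/29 = 4/29
  P(Y=1) = 6/29 + 0 + 6/29 = 12/29
  P(Y=2) = 5/29 + 2/29 + 6/29 = 13/29
H(Y) = -[(4/29)·log₂(4/29) + (12/29)·log₂(12/29) + (13/29)·log₂(13/29)]
  = 0.39420 + 0.52677 + 0.51890 = 1.4399 bits

H(X|Y) = H(X,Y) - H(Y) = 2.6463 - 1.4399 = 1.2064 bits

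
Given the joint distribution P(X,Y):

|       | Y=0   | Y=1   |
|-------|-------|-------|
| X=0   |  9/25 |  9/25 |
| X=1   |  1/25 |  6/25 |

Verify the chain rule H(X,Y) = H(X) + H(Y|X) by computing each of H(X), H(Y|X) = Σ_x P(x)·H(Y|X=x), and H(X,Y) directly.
H(X) = 0.8555 bits, H(Y|X) = 0.8857 bits, H(X,Y) = 1.7411 bits

Marginal of X (row sums):
  P(X=0) = 9/25 + 9/25 = 18/25
  P(X=1) = 1/25 + 6/25 = 7/25
H(X) = -[(18/25)·log₂(18/25) + (7/25)·log₂(7/25)]
  = 0.3412305 + 0.5142204 = 0.8555 bits

H(Y|X) = Σ_x P(x)·H(Y|X=x):
  X=0: P(X=0) = 18/25, P(Y|X=0) = (1/2, 1/2) → H(Y|X=0) = 1.0000000
  X=1: P(X=1) = 7/25, P(Y|X=1) = (1/7, 6/7) → H(Y|X=1) = 0.5916728
H(Y|X) = (18/25)·1.0000000 + (7/25)·0.5916728 = 0.8857 bits

H(X,Y) = -Σ_{x,y} P(x,y) log₂ P(x,y). Per-cell terms -P(x,y)·log₂P(x,y):
  X=0: 0.5306152, 0.5306152
  X=1: 0.1857542, 0.4941345
Sum of the 4 terms: H(X,Y) = 1.7411 bits

Chain rule check:
  H(X) + H(Y|X) = 0.8555 + 0.8857 = 1.7412 bits
  H(X,Y) = 1.7411 bits
✓ Chain rule verified (Δ = 0.0001 is 4-dp rounding noise: each of the three values was rounded independently).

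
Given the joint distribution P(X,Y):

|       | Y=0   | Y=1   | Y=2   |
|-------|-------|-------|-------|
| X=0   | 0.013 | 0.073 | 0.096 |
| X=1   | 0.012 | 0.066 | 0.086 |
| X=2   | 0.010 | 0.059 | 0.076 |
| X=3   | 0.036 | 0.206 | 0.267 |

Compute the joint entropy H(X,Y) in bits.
3.0622 bits

H(X,Y) = -Σ_{x,y} P(x,y) log₂ P(x,y). Per-cell terms -P(x,y)·log₂P(x,y):
  X=0: 0.0814, 0.2756, 0.3246
  X=1: 0.0766, 0.2588, 0.3044
  X=2: 0.0664, 0.2409, 0.2826
  X=3: 0.1727, 0.4695, 0.5087
Sum of the 12 terms: H(X,Y) = 3.0622 bits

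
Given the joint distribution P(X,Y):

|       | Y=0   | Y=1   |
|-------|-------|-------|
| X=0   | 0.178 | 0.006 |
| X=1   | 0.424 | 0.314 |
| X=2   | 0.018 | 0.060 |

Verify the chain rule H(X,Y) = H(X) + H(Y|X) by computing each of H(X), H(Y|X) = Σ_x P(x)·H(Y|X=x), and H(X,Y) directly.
H(X) = 1.0599 bits, H(Y|X) = 0.8251 bits, H(X,Y) = 1.8850 bits

Marginal of X (row sums):
  P(X=0) = 0.178 + 0.006 = 0.184
  P(X=1) = 0.424 + 0.314 = 0.738
  P(X=2) = 0.018 + 0.060 = 0.078
H(X) = -[0.184·log₂(0.184) + 0.738·log₂(0.738) + 0.078·log₂(0.078)]
  = 0.44937 + 0.32347 + 0.28707 = 1.0599 bits

H(Y|X) = Σ_x P(x)·H(Y|X=x):
  X=0: P(X=0) = 0.184, P(Y|X=0) = (89/92, 3/92) → H(Y|X=0) = 0.20731
  X=1: P(X=1) = 0.738, P(Y|X=1) = (212/369, 157/369) → H(Y|X=1) = 0.98391
  X=2: P(X=2) = 0.078, P(Y|X=2) = (3/13, 10/13) → H(Y|X=2) = 0.77935
H(Y|X) = 0.184·0.20731 + 0.738·0.98391 + 0.078·0.77935 = 0.8251 bits

H(X,Y) = -Σ_{x,y} P(x,y) log₂ P(x,y). Per-cell terms -P(x,y)·log₂P(x,y):
  X=0: 0.44323, 0.04428
  X=1: 0.52485, 0.52475
  X=2: 0.10433, 0.24353
Sum of the 6 terms: H(X,Y) = 1.8850 bits

Chain rule check:
  H(X) + H(Y|X) = 1.0599 + 0.8251 = 1.8850 bits
  H(X,Y) = 1.8850 bits
✓ Chain rule verified.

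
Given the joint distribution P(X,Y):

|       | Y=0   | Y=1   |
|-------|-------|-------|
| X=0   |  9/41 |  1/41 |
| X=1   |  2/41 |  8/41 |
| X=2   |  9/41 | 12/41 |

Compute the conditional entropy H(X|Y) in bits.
1.2829 bits

H(X|Y) = H(X,Y) - H(Y)

H(X,Y) = -Σ_{x,y} P(x,y) log₂ P(x,y). Per-cell terms -P(x,y)·log₂P(x,y):
  X=0: 0.4802, 0.1307
  X=1: 0.2126, 0.4600
  X=2: 0.4802, 0.5188
Sum of the 6 terms: H(X,Y) = 2.2825 bits

Marginal of Y (column sums):
  P(Y=0) = 9/41 + 2/41 + 9/41 = 20/41
  P(Y=1) = 1/41 + 8/41 + 12/41 = 21/41
H(Y) = -[(20/41)·log₂(20/41) + (21/41)·log₂(21/41)]
  = 0.5052 + 0.4944 = 0.9996 bits

H(X|Y) = H(X,Y) - H(Y) = 2.2825 - 0.9996 = 1.2829 bits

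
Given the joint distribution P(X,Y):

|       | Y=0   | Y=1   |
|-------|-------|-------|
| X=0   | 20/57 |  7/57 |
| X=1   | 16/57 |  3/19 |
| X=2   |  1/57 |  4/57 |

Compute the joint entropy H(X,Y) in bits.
2.2080 bits

H(X,Y) = -Σ_{x,y} P(x,y) log₂ P(x,y). Per-cell terms -P(x,y)·log₂P(x,y):
  X=0: 0.53016, 0.37156
  X=1: 0.51450, 0.42047
  X=2: 0.10233, 0.26897
Sum of the 6 terms: H(X,Y) = 2.2080 bits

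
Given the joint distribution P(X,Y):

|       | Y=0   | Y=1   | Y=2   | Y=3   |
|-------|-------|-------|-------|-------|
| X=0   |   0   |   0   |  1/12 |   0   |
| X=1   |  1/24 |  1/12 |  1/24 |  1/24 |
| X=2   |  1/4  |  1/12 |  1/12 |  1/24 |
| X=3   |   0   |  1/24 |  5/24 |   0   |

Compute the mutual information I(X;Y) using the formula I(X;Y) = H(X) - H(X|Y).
0.4794 bits

I(X;Y) = H(X) - H(X|Y)

Marginal of X (row sums):
  P(X=0) = 0 + 0 + 1/12 + 0 = 1/12
  P(X=1) = 1/24 + 1/12 + 1/24 + 1/24 = 5/24
  P(X=2) = 1/4 + 1/12 + 1/12 + 1/24 = 11/24
  P(X=3) = 0 + 1/24 + 5/24 + 0 = 1/4
H(X) = -[(1/12)·log₂(1/12) + (5/24)·log₂(5/24) + (11/24)·log₂(11/24) + (1/4)·log₂(1/4)]
  = 0.298747 + 0.471466 + 0.515868 + 0.500000 = 1.78608 bits

Marginal of Y (column sums):
  P(Y=0) = 0 + 1/24 + 1/4 + 0 = 7/24
  P(Y=1) = 0 + 1/12 + 1/12 + 1/24 = 5/24
  P(Y=2) = 1/12 + 1/24 + 1/12 + 5/24 = 5/12
  P(Y=3) = 0 + 1/24 + 1/24 + 0 = 1/12
H(X|Y) = Σ_y P(y)·H(X|Y=y):
  Y=0: P(Y=0) = 7/24, P(X|Y=0) = (0, 1/7, 6/7, 0) → H(X|Y=0) = 0.591673
  Y=1: P(Y=1) = 5/24, P(X|Y=1) = (0, 2/5, 2/5, 1/5) → H(X|Y=1) = 1.521928
  Y=2: P(Y=2) = 5/12, P(X|Y=2) = (1/5, 1/10, 1/5, 1/2) → H(X|Y=2) = 1.760964
  Y=3: P(Y=3) = 1/12, P(X|Y=3) = (0, 1/2, 1/2, 0) → H(X|Y=3) = 1.000000
H(X|Y) = (7/24)·0.591673 + (5/24)·1.521928 + (5/12)·1.760964 + (1/12)·1.000000 = 1.30671 bits

I(X;Y) = H(X) - H(X|Y) = 1.78608 - 1.30671 = 0.4794 bits

Cross-check via I(X;Y) = H(X) + H(Y) - H(X,Y): computing H(Y) from the column sums and H(X,Y) from the 16 cells in the same way gives H(Y) = 1.81495 bits and H(X,Y) = 3.12165 bits, so
I(X;Y) = 1.78608 + 1.81495 - 3.12165 = 0.4794 bits ✓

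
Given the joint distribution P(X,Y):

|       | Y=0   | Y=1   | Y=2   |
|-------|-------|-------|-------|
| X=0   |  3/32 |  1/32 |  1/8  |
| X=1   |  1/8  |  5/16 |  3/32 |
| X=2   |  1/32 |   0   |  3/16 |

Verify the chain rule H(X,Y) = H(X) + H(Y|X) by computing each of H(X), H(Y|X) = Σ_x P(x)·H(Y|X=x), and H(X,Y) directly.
H(X) = 1.4644 bits, H(Y|X) = 1.2156 bits, H(X,Y) = 2.6800 bits

Marginal of X (row sums):
  P(X=0) = 3/32 + 1/32 + 1/8 = 1/4
  P(X=1) = 1/8 + 5/16 + 3/32 = 17/32
  P(X=2) = 1/32 + 0 + 3/16 = 7/32
H(X) = -[(1/4)·log₂(1/4) + (17/32)·log₂(17/32) + (7/32)·log₂(7/32)]
  = 0.5000 + 0.4848 + 0.4796 = 1.4644 bits

H(Y|X) = Σ_x P(x)·H(Y|X=x):
  X=0: P(X=0) = 1/4, P(Y|X=0) = (3/8, 1/8, 1/2) → H(Y|X=0) = 1.4056
  X=1: P(X=1) = 17/32, P(Y|X=1) = (4/17, 10/17, 3/17) → H(Y|X=1) = 1.3831
  X=2: P(X=2) = 7/32, P(Y|X=2) = (1/7, 0, 6/7) → H(Y|X=2) = 0.5917
H(Y|X) = (1/4)·1.4056 + (17/32)·1.3831 + (7/32)·0.5917 = 1.2156 bits

H(X,Y) = -Σ_{x,y} P(x,y) log₂ P(x,y). Per-cell terms -P(x,y)·log₂P(x,y):
  X=0: 0.3202, 0.1562, 0.3750
  X=1: 0.3750, 0.5244, 0.3202
  X=2: 0.1562, 0.0000, 0.4528
  (cells with P = 0 contribute 0)
Sum of the 9 terms: H(X,Y) = 2.6800 bits

Chain rule check:
  H(X) + H(Y|X) = 1.4644 + 1.2156 = 2.6800 bits
  H(X,Y) = 2.6800 bits
✓ Chain rule verified.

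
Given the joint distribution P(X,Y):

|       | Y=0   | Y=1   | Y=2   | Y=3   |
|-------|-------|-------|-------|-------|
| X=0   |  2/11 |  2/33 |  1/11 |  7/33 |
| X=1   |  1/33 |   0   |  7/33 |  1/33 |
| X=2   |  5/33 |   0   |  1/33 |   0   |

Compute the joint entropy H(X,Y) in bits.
2.8269 bits

H(X,Y) = -Σ_{x,y} P(x,y) log₂ P(x,y). Per-cell terms -P(x,y)·log₂P(x,y):
  X=0: 0.44717, 0.24511, 0.31449, 0.47452
  X=1: 0.15286, 0.00000, 0.47452, 0.15286
  X=2: 0.41249, 0.00000, 0.15286, 0.00000
  (cells with P = 0 contribute 0)
Sum of the 12 terms: H(X,Y) = 2.8269 bits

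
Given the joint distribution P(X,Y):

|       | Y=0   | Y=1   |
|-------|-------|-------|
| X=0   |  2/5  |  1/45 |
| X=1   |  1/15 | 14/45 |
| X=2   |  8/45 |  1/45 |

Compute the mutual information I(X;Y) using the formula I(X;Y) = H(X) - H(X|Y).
0.4587 bits

I(X;Y) = H(X) - H(X|Y)

Marginal of X (row sums):
  P(X=0) = 2/5 + 1/45 = 19/45
  P(X=1) = 1/15 + 14/45 = 17/45
  P(X=2) = 8/45 + 1/45 = 1/5
H(X) = -[(19/45)·log₂(19/45) + (17/45)·log₂(17/45) + (1/5)·log₂(1/5)]
  = 0.52521 + 0.53055 + 0.46439 = 1.52015 bits

Marginal of Y (column sums):
  P(Y=0) = 2/5 + 1/15 + 8/45 = 29/45
  P(Y=1) = 1/45 + 14/45 + 1/45 = 16/45
H(X|Y) = Σ_y P(y)·H(X|Y=y):
  Y=0: P(Y=0) = 29/45, P(X|Y=0) = (18/29, 3/29, 8/29) → H(X|Y=0) = 1.27820
  Y=1: P(Y=1) = 16/45, P(X|Y=1) = (1/16, 7/8, 1/16) → H(X|Y=1) = 0.66856
H(X|Y) = (29/45)·1.27820 + (16/45)·0.66856 = 1.06144 bits

I(X;Y) = H(X) - H(X|Y) = 1.52015 - 1.06144 = 0.4587 bits

Cross-check via I(X;Y) = H(X) + H(Y) - H(X,Y): computing H(Y) from the column sums and H(X,Y) from the 6 cells in the same way gives H(Y) = 0.93893 bits and H(X,Y) = 2.00038 bits, so
I(X;Y) = 1.52015 + 0.93893 - 2.00038 = 0.4587 bits ✓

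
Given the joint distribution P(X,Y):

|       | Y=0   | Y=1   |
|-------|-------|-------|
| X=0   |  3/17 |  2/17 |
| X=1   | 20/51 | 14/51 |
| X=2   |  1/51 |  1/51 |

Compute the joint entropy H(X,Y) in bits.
2.0689 bits

H(X,Y) = -Σ_{x,y} P(x,y) log₂ P(x,y). Per-cell terms -P(x,y)·log₂P(x,y):
  X=0: 0.44162, 0.36323
  X=1: 0.52961, 0.51198
  X=2: 0.11122, 0.11122
Sum of the 6 terms: H(X,Y) = 2.0689 bits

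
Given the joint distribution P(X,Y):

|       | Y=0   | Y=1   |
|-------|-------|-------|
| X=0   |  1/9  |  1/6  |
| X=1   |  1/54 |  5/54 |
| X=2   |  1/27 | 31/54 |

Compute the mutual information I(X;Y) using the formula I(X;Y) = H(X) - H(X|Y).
0.1065 bits

I(X;Y) = H(X) - H(X|Y)

Marginal of X (row sums):
  P(X=0) = 1/9 + 1/6 = 5/18
  P(X=1) = 1/54 + 5/54 = 1/9
  P(X=2) = 1/27 + 31/54 = 11/18
H(X) = -[(5/18)·log₂(5/18) + (1/9)·log₂(1/9) + (11/18)·log₂(11/18)]
  = 0.5133 + 0.3522 + 0.4342 = 1.2997 bits

Marginal of Y (column sums):
  P(Y=0) = 1/9 + 1/54 + 1/27 = 1/6
  P(Y=1) = 1/6 + 5/54 + 31/54 = 5/6
H(X|Y) = Σ_y P(y)·H(X|Y=y):
  Y=0: P(Y=0) = 1/6, P(X|Y=0) = (2/3, 1/9, 2/9) → H(X|Y=0) = 1.2244
  Y=1: P(Y=1) = 5/6, P(X|Y=1) = (1/5, 1/9, 31/45) → H(X|Y=1) = 1.1870
H(X|Y) = (1/6)·1.2244 + (5/6)·1.1870 = 1.1932 bits

I(X;Y) = H(X) - H(X|Y) = 1.2997 - 1.1932 = 0.1065 bits

Cross-check via I(X;Y) = H(X) + H(Y) - H(X,Y): computing H(Y) from the column sums and H(X,Y) from the 6 cells in the same way gives H(Y) = 0.6500 bits and H(X,Y) = 1.8432 bits, so
I(X;Y) = 1.2997 + 0.6500 - 1.8432 = 0.1065 bits ✓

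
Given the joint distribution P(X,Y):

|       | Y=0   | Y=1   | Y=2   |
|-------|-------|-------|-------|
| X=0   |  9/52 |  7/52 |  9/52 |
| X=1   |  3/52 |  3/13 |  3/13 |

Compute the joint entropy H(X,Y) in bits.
2.4792 bits

H(X,Y) = -Σ_{x,y} P(x,y) log₂ P(x,y). Per-cell terms -P(x,y)·log₂P(x,y):
  X=0: 0.43797, 0.38945, 0.43797
  X=1: 0.23743, 0.48819, 0.48819
Sum of the 6 terms: H(X,Y) = 2.4792 bits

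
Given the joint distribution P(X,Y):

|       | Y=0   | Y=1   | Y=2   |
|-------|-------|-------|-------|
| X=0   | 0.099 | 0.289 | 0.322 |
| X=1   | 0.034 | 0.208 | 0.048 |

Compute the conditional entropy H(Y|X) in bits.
1.3529 bits

H(Y|X) = H(X,Y) - H(X)

H(X,Y) = -Σ_{x,y} P(x,y) log₂ P(x,y). Per-cell terms -P(x,y)·log₂P(x,y):
  X=0: 0.33031, 0.51756, 0.52643
  X=1: 0.16586, 0.47119, 0.21028
Sum of the 6 terms: H(X,Y) = 2.2216 bits

Marginal of X (row sums):
  P(X=0) = 0.099 + 0.289 + 0.322 = 0.710
  P(X=1) = 0.034 + 0.208 + 0.048 = 0.290
H(X) = -[0.710·log₂(0.710) + 0.290·log₂(0.290)]
  = 0.35082 + 0.51790 = 0.8687 bits

H(Y|X) = H(X,Y) - H(X) = 2.2216 - 0.8687 = 1.3529 bits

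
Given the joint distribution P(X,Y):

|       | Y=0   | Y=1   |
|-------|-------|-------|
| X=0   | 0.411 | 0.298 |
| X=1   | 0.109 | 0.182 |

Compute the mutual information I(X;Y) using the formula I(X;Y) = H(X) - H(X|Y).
0.0252 bits

I(X;Y) = H(X) - H(X|Y)

Marginal of X (row sums):
  P(X=0) = 0.411 + 0.298 = 0.709
  P(X=1) = 0.109 + 0.182 = 0.291
H(X) = -[0.709·log₂(0.709) + 0.291·log₂(0.291)]
  = 0.3518 + 0.5182 = 0.8700 bits

Marginal of Y (column sums):
  P(Y=0) = 0.411 + 0.109 = 0.520
  P(Y=1) = 0.298 + 0.182 = 0.480
H(X|Y) = Σ_y P(y)·H(X|Y=y):
  Y=0: P(Y=0) = 0.520, P(X|Y=0) = (411/520, 109/520) → H(X|Y=0) = 0.7407
  Y=1: P(Y=1) = 0.480, P(X|Y=1) = (149/240, 91/240) → H(X|Y=1) = 0.9575
H(X|Y) = 0.520·0.7407 + 0.480·0.9575 = 0.8448 bits

I(X;Y) = H(X) - H(X|Y) = 0.8700 - 0.8448 = 0.0252 bits

Cross-check via I(X;Y) = H(X) + H(Y) - H(X,Y): computing H(Y) from the column sums and H(X,Y) from the 4 cells in the same way gives H(Y) = 0.9988 bits and H(X,Y) = 1.8436 bits, so
I(X;Y) = 0.8700 + 0.9988 - 1.8436 = 0.0252 bits ✓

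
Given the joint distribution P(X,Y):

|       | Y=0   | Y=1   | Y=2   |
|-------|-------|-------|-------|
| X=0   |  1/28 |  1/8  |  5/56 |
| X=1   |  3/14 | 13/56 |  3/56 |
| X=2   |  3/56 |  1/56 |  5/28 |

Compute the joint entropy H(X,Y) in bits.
2.8232 bits

H(X,Y) = -Σ_{x,y} P(x,y) log₂ P(x,y). Per-cell terms -P(x,y)·log₂P(x,y):
  X=0: 0.17169, 0.37500, 0.31120
  X=1: 0.47623, 0.48911, 0.22620
  X=2: 0.22620, 0.10370, 0.44383
Sum of the 9 terms: H(X,Y) = 2.8232 bits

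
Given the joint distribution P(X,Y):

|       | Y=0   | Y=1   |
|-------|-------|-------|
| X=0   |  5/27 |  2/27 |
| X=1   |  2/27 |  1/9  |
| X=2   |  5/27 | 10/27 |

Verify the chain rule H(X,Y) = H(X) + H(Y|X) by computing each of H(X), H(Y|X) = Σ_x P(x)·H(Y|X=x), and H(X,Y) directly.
H(X) = 1.4266 bits, H(Y|X) = 0.9137 bits, H(X,Y) = 2.3403 bits

Marginal of X (row sums):
  P(X=0) = 5/27 + 2/27 = 7/27
  P(X=1) = 2/27 + 1/9 = 5/27
  P(X=2) = 5/27 + 10/27 = 5/9
H(X) = -[(7/27)·log₂(7/27) + (5/27)·log₂(5/27) + (5/9)·log₂(5/9)]
  = 0.50492 + 0.45055 + 0.47111 = 1.4266 bits

H(Y|X) = Σ_x P(x)·H(Y|X=x):
  X=0: P(X=0) = 7/27, P(Y|X=0) = (5/7, 2/7) → H(Y|X=0) = 0.86312
  X=1: P(X=1) = 5/27, P(Y|X=1) = (2/5, 3/5) → H(Y|X=1) = 0.97095
  X=2: P(X=2) = 5/9, P(Y|X=2) = (1/3, 2/3) → H(Y|X=2) = 0.91830
H(Y|X) = (7/27)·0.86312 + (5/27)·0.97095 + (5/9)·0.91830 = 0.9137 bits

H(X,Y) = -Σ_{x,y} P(x,y) log₂ P(x,y). Per-cell terms -P(x,y)·log₂P(x,y):
  X=0: 0.45055, 0.27814
  X=1: 0.27814, 0.35221
  X=2: 0.45055, 0.53073
Sum of the 6 terms: H(X,Y) = 2.3403 bits

Chain rule check:
  H(X) + H(Y|X) = 1.4266 + 0.9137 = 2.3403 bits
  H(X,Y) = 2.3403 bits
✓ Chain rule verified.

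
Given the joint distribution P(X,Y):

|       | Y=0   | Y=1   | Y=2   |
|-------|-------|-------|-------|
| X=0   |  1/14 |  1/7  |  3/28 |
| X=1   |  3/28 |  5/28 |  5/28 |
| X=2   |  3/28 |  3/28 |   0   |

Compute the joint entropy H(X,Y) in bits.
2.9417 bits

H(X,Y) = -Σ_{x,y} P(x,y) log₂ P(x,y). Per-cell terms -P(x,y)·log₂P(x,y):
  X=0: 0.27195, 0.40105, 0.34526
  X=1: 0.34526, 0.44383, 0.44383
  X=2: 0.34526, 0.34526, 0.00000
  (cells with P = 0 contribute 0)
Sum of the 9 terms: H(X,Y) = 2.9417 bits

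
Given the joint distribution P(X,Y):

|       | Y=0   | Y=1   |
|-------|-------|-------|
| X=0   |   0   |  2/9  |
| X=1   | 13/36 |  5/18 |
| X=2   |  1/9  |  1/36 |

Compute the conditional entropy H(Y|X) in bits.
0.7313 bits

H(Y|X) = H(X,Y) - H(X)

H(X,Y) = -Σ_{x,y} P(x,y) log₂ P(x,y). Per-cell terms -P(x,y)·log₂P(x,y):
  X=0: 0.00000, 0.48221
  X=1: 0.53065, 0.51333
  X=2: 0.35221, 0.14361
  (cells with P = 0 contribute 0)
Sum of the 6 terms: H(X,Y) = 2.0220 bits

Marginal of X (row sums):
  P(X=0) = 0 + 2/9 = 2/9
  P(X=1) = 13/36 + 5/18 = 23/36
  P(X=2) = 1/9 + 1/36 = 5/36
H(X) = -[(2/9)·log₂(2/9) + (23/36)·log₂(23/36) + (5/36)·log₂(5/36)]
  = 0.48221 + 0.41295 + 0.39556 = 1.2907 bits

H(Y|X) = H(X,Y) - H(X) = 2.0220 - 1.2907 = 0.7313 bits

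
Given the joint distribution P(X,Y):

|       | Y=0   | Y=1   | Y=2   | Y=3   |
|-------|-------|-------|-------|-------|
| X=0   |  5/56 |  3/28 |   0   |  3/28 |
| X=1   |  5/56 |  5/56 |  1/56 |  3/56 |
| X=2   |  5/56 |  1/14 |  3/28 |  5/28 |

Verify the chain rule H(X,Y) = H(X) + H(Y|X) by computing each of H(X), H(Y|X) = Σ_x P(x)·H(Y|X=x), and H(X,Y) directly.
H(X) = 1.5415 bits, H(Y|X) = 1.7847 bits, H(X,Y) = 3.3262 bits

Marginal of X (row sums):
  P(X=0) = 5/56 + 3/28 + 0 + 3/28 = 17/56
  P(X=1) = 5/56 + 5/56 + 1/56 + 3/56 = 1/4
  P(X=2) = 5/56 + 1/14 + 3/28 + 5/28 = 25/56
H(X) = -[(17/56)·log₂(17/56) + (1/4)·log₂(1/4) + (25/56)·log₂(25/56)]
  = 0.522110 + 0.500000 + 0.519419 = 1.5415 bits

H(Y|X) = Σ_x P(x)·H(Y|X=x):
  X=0: P(X=0) = 17/56, P(Y|X=0) = (5/17, 6/17, 0, 6/17) → H(Y|X=0) = 1.579863
  X=1: P(X=1) = 1/4, P(Y|X=1) = (5/14, 5/14, 1/14, 3/14) → H(Y|X=1) = 1.809200
  X=2: P(X=2) = 25/56, P(Y|X=2) = (1/5, 4/25, 6/25, 2/5) → H(Y|X=2) = 1.910308
H(Y|X) = (17/56)·1.579863 + (1/4)·1.809200 + (25/56)·1.910308 = 1.7847 bits

H(X,Y) = -Σ_{x,y} P(x,y) log₂ P(x,y). Per-cell terms -P(x,y)·log₂P(x,y):
  X=0: 0.311199, 0.345256, 0.000000, 0.345256
  X=1: 0.311199, 0.311199, 0.103703, 0.226200
  X=2: 0.311199, 0.271954, 0.345256, 0.443826
  (cells with P = 0 contribute 0)
Sum of the 12 terms: H(X,Y) = 3.3262 bits

Chain rule check:
  H(X) + H(Y|X) = 1.5415 + 1.7847 = 3.3262 bits
  H(X,Y) = 3.3262 bits
✓ Chain rule verified.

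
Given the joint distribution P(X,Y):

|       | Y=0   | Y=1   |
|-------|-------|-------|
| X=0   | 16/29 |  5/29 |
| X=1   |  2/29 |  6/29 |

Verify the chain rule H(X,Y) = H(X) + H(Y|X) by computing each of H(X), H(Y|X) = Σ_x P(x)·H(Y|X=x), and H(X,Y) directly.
H(X) = 0.8498 bits, H(Y|X) = 0.7972 bits, H(X,Y) = 1.6470 bits

Marginal of X (row sums):
  P(X=0) = 16/29 + 5/29 = 21/29
  P(X=1) = 2/29 + 6/29 = 8/29
H(X) = -[(21/29)·log₂(21/29) + (8/29)·log₂(8/29)]
  = 0.337205 + 0.512546 = 0.8498 bits

H(Y|X) = Σ_x P(x)·H(Y|X=x):
  X=0: P(X=0) = 21/29, P(Y|X=0) = (16/21, 5/21) → H(Y|X=0) = 0.791858
  X=1: P(X=1) = 8/29, P(Y|X=1) = (1/4, 3/4) → H(Y|X=1) = 0.811278
H(Y|X) = (21/29)·0.791858 + (8/29)·0.811278 = 0.7972 bits

H(X,Y) = -Σ_{x,y} P(x,y) log₂ P(x,y). Per-cell terms -P(x,y)·log₂P(x,y):
  X=0: 0.473369, 0.437251
  X=1: 0.266068, 0.470280
Sum of the 4 terms: H(X,Y) = 1.6470 bits

Chain rule check:
  H(X) + H(Y|X) = 0.8498 + 0.7972 = 1.6470 bits
  H(X,Y) = 1.6470 bits
✓ Chain rule verified.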